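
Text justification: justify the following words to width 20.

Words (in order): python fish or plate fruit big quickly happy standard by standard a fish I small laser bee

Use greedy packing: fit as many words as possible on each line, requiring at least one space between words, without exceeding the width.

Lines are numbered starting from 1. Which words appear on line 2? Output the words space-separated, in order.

Answer: fruit big quickly

Derivation:
Line 1: ['python', 'fish', 'or', 'plate'] (min_width=20, slack=0)
Line 2: ['fruit', 'big', 'quickly'] (min_width=17, slack=3)
Line 3: ['happy', 'standard', 'by'] (min_width=17, slack=3)
Line 4: ['standard', 'a', 'fish', 'I'] (min_width=17, slack=3)
Line 5: ['small', 'laser', 'bee'] (min_width=15, slack=5)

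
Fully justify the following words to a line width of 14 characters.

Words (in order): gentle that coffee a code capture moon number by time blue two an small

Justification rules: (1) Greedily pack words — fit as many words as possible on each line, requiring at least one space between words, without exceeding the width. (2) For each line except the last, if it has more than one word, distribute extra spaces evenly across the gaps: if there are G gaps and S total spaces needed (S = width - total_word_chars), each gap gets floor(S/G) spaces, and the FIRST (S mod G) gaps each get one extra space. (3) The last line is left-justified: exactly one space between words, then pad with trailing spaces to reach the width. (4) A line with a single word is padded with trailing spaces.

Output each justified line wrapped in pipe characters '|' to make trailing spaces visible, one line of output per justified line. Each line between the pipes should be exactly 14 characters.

Answer: |gentle    that|
|coffee  a code|
|capture   moon|
|number by time|
|blue   two  an|
|small         |

Derivation:
Line 1: ['gentle', 'that'] (min_width=11, slack=3)
Line 2: ['coffee', 'a', 'code'] (min_width=13, slack=1)
Line 3: ['capture', 'moon'] (min_width=12, slack=2)
Line 4: ['number', 'by', 'time'] (min_width=14, slack=0)
Line 5: ['blue', 'two', 'an'] (min_width=11, slack=3)
Line 6: ['small'] (min_width=5, slack=9)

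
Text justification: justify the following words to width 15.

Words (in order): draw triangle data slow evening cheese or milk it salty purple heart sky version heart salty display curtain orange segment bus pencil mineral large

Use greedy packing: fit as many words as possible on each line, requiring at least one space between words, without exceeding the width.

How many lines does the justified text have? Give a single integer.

Line 1: ['draw', 'triangle'] (min_width=13, slack=2)
Line 2: ['data', 'slow'] (min_width=9, slack=6)
Line 3: ['evening', 'cheese'] (min_width=14, slack=1)
Line 4: ['or', 'milk', 'it'] (min_width=10, slack=5)
Line 5: ['salty', 'purple'] (min_width=12, slack=3)
Line 6: ['heart', 'sky'] (min_width=9, slack=6)
Line 7: ['version', 'heart'] (min_width=13, slack=2)
Line 8: ['salty', 'display'] (min_width=13, slack=2)
Line 9: ['curtain', 'orange'] (min_width=14, slack=1)
Line 10: ['segment', 'bus'] (min_width=11, slack=4)
Line 11: ['pencil', 'mineral'] (min_width=14, slack=1)
Line 12: ['large'] (min_width=5, slack=10)
Total lines: 12

Answer: 12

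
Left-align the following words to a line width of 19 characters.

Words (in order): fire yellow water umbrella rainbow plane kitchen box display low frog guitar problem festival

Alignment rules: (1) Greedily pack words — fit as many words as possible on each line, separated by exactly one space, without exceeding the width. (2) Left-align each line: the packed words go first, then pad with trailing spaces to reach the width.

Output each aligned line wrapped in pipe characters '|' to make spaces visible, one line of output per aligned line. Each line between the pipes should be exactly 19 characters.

Answer: |fire yellow water  |
|umbrella rainbow   |
|plane kitchen box  |
|display low frog   |
|guitar problem     |
|festival           |

Derivation:
Line 1: ['fire', 'yellow', 'water'] (min_width=17, slack=2)
Line 2: ['umbrella', 'rainbow'] (min_width=16, slack=3)
Line 3: ['plane', 'kitchen', 'box'] (min_width=17, slack=2)
Line 4: ['display', 'low', 'frog'] (min_width=16, slack=3)
Line 5: ['guitar', 'problem'] (min_width=14, slack=5)
Line 6: ['festival'] (min_width=8, slack=11)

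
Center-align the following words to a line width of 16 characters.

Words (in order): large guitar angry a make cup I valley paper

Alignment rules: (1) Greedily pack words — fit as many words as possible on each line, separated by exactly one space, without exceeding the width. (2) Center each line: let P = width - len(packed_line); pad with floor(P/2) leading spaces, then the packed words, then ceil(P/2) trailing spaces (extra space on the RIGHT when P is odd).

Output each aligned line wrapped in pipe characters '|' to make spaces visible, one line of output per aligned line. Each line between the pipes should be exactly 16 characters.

Answer: |  large guitar  |
|angry a make cup|
| I valley paper |

Derivation:
Line 1: ['large', 'guitar'] (min_width=12, slack=4)
Line 2: ['angry', 'a', 'make', 'cup'] (min_width=16, slack=0)
Line 3: ['I', 'valley', 'paper'] (min_width=14, slack=2)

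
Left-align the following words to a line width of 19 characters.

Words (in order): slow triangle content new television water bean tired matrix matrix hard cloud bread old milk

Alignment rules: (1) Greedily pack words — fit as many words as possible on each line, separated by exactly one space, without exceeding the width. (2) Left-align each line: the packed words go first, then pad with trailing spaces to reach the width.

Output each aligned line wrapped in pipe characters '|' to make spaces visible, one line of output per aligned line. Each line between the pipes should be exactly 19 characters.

Answer: |slow triangle      |
|content new        |
|television water   |
|bean tired matrix  |
|matrix hard cloud  |
|bread old milk     |

Derivation:
Line 1: ['slow', 'triangle'] (min_width=13, slack=6)
Line 2: ['content', 'new'] (min_width=11, slack=8)
Line 3: ['television', 'water'] (min_width=16, slack=3)
Line 4: ['bean', 'tired', 'matrix'] (min_width=17, slack=2)
Line 5: ['matrix', 'hard', 'cloud'] (min_width=17, slack=2)
Line 6: ['bread', 'old', 'milk'] (min_width=14, slack=5)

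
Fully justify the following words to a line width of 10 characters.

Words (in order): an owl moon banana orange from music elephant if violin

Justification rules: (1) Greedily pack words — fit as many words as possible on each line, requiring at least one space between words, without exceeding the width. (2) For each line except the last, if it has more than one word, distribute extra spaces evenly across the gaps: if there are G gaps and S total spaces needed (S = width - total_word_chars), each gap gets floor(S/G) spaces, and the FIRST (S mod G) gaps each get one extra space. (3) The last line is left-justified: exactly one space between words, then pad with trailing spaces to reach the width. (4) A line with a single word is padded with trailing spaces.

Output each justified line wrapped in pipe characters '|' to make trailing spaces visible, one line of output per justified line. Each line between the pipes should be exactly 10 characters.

Line 1: ['an', 'owl'] (min_width=6, slack=4)
Line 2: ['moon'] (min_width=4, slack=6)
Line 3: ['banana'] (min_width=6, slack=4)
Line 4: ['orange'] (min_width=6, slack=4)
Line 5: ['from', 'music'] (min_width=10, slack=0)
Line 6: ['elephant'] (min_width=8, slack=2)
Line 7: ['if', 'violin'] (min_width=9, slack=1)

Answer: |an     owl|
|moon      |
|banana    |
|orange    |
|from music|
|elephant  |
|if violin |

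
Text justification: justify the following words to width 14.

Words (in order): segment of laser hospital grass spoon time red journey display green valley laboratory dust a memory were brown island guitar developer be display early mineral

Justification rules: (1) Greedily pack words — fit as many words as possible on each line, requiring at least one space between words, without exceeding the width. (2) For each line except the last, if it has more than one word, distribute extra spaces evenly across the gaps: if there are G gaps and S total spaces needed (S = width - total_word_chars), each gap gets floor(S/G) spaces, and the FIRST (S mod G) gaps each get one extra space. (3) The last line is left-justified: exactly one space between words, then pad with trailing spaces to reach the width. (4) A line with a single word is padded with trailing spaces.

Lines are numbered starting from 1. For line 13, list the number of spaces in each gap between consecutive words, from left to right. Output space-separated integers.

Answer: 2

Derivation:
Line 1: ['segment', 'of'] (min_width=10, slack=4)
Line 2: ['laser', 'hospital'] (min_width=14, slack=0)
Line 3: ['grass', 'spoon'] (min_width=11, slack=3)
Line 4: ['time', 'red'] (min_width=8, slack=6)
Line 5: ['journey'] (min_width=7, slack=7)
Line 6: ['display', 'green'] (min_width=13, slack=1)
Line 7: ['valley'] (min_width=6, slack=8)
Line 8: ['laboratory'] (min_width=10, slack=4)
Line 9: ['dust', 'a', 'memory'] (min_width=13, slack=1)
Line 10: ['were', 'brown'] (min_width=10, slack=4)
Line 11: ['island', 'guitar'] (min_width=13, slack=1)
Line 12: ['developer', 'be'] (min_width=12, slack=2)
Line 13: ['display', 'early'] (min_width=13, slack=1)
Line 14: ['mineral'] (min_width=7, slack=7)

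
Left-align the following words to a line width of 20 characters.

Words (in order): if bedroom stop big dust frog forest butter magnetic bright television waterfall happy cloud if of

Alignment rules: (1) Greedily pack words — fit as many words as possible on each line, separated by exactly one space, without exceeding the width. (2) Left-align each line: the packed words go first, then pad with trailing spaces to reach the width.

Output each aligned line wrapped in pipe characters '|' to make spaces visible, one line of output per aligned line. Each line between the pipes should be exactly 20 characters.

Line 1: ['if', 'bedroom', 'stop', 'big'] (min_width=19, slack=1)
Line 2: ['dust', 'frog', 'forest'] (min_width=16, slack=4)
Line 3: ['butter', 'magnetic'] (min_width=15, slack=5)
Line 4: ['bright', 'television'] (min_width=17, slack=3)
Line 5: ['waterfall', 'happy'] (min_width=15, slack=5)
Line 6: ['cloud', 'if', 'of'] (min_width=11, slack=9)

Answer: |if bedroom stop big |
|dust frog forest    |
|butter magnetic     |
|bright television   |
|waterfall happy     |
|cloud if of         |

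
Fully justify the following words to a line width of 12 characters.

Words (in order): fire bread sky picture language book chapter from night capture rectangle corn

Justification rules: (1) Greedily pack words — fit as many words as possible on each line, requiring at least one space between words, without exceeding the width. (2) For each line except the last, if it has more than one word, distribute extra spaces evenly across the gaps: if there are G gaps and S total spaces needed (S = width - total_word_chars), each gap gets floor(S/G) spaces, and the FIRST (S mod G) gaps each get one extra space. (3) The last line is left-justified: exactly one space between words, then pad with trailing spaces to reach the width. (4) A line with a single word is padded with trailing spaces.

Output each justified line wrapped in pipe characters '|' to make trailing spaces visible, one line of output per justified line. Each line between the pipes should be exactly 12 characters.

Answer: |fire   bread|
|sky  picture|
|language    |
|book chapter|
|from   night|
|capture     |
|rectangle   |
|corn        |

Derivation:
Line 1: ['fire', 'bread'] (min_width=10, slack=2)
Line 2: ['sky', 'picture'] (min_width=11, slack=1)
Line 3: ['language'] (min_width=8, slack=4)
Line 4: ['book', 'chapter'] (min_width=12, slack=0)
Line 5: ['from', 'night'] (min_width=10, slack=2)
Line 6: ['capture'] (min_width=7, slack=5)
Line 7: ['rectangle'] (min_width=9, slack=3)
Line 8: ['corn'] (min_width=4, slack=8)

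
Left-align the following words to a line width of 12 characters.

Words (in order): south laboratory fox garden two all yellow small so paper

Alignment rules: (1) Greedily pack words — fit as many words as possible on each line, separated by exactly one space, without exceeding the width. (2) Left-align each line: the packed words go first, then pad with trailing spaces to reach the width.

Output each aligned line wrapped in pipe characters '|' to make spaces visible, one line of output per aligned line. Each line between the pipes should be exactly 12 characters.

Answer: |south       |
|laboratory  |
|fox garden  |
|two all     |
|yellow small|
|so paper    |

Derivation:
Line 1: ['south'] (min_width=5, slack=7)
Line 2: ['laboratory'] (min_width=10, slack=2)
Line 3: ['fox', 'garden'] (min_width=10, slack=2)
Line 4: ['two', 'all'] (min_width=7, slack=5)
Line 5: ['yellow', 'small'] (min_width=12, slack=0)
Line 6: ['so', 'paper'] (min_width=8, slack=4)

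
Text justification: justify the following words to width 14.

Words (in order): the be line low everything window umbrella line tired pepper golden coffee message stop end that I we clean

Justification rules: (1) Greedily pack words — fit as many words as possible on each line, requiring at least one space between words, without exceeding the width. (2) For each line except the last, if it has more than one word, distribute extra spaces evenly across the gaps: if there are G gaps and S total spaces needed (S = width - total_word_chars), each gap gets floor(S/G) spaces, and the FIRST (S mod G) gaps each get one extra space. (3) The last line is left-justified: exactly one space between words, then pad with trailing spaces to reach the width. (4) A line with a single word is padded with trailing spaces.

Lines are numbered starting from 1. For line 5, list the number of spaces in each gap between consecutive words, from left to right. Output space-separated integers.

Answer: 3

Derivation:
Line 1: ['the', 'be', 'line'] (min_width=11, slack=3)
Line 2: ['low', 'everything'] (min_width=14, slack=0)
Line 3: ['window'] (min_width=6, slack=8)
Line 4: ['umbrella', 'line'] (min_width=13, slack=1)
Line 5: ['tired', 'pepper'] (min_width=12, slack=2)
Line 6: ['golden', 'coffee'] (min_width=13, slack=1)
Line 7: ['message', 'stop'] (min_width=12, slack=2)
Line 8: ['end', 'that', 'I', 'we'] (min_width=13, slack=1)
Line 9: ['clean'] (min_width=5, slack=9)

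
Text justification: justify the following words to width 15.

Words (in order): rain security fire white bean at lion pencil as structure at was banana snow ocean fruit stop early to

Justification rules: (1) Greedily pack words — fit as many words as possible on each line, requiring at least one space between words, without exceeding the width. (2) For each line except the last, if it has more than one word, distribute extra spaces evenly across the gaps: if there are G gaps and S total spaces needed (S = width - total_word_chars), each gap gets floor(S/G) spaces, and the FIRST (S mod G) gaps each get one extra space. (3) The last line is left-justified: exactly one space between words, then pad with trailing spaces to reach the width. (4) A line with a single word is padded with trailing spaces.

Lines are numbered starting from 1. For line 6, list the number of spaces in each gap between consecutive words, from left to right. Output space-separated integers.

Answer: 5

Derivation:
Line 1: ['rain', 'security'] (min_width=13, slack=2)
Line 2: ['fire', 'white', 'bean'] (min_width=15, slack=0)
Line 3: ['at', 'lion', 'pencil'] (min_width=14, slack=1)
Line 4: ['as', 'structure', 'at'] (min_width=15, slack=0)
Line 5: ['was', 'banana', 'snow'] (min_width=15, slack=0)
Line 6: ['ocean', 'fruit'] (min_width=11, slack=4)
Line 7: ['stop', 'early', 'to'] (min_width=13, slack=2)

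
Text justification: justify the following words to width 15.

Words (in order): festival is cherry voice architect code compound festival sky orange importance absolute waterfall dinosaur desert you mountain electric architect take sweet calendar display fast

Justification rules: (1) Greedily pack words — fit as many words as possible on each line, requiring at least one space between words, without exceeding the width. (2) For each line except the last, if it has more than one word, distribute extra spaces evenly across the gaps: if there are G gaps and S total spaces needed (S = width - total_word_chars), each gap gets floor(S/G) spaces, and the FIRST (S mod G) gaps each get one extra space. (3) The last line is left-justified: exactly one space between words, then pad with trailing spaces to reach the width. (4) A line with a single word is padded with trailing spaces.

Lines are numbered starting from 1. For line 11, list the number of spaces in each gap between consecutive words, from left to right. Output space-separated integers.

Answer: 4

Derivation:
Line 1: ['festival', 'is'] (min_width=11, slack=4)
Line 2: ['cherry', 'voice'] (min_width=12, slack=3)
Line 3: ['architect', 'code'] (min_width=14, slack=1)
Line 4: ['compound'] (min_width=8, slack=7)
Line 5: ['festival', 'sky'] (min_width=12, slack=3)
Line 6: ['orange'] (min_width=6, slack=9)
Line 7: ['importance'] (min_width=10, slack=5)
Line 8: ['absolute'] (min_width=8, slack=7)
Line 9: ['waterfall'] (min_width=9, slack=6)
Line 10: ['dinosaur', 'desert'] (min_width=15, slack=0)
Line 11: ['you', 'mountain'] (min_width=12, slack=3)
Line 12: ['electric'] (min_width=8, slack=7)
Line 13: ['architect', 'take'] (min_width=14, slack=1)
Line 14: ['sweet', 'calendar'] (min_width=14, slack=1)
Line 15: ['display', 'fast'] (min_width=12, slack=3)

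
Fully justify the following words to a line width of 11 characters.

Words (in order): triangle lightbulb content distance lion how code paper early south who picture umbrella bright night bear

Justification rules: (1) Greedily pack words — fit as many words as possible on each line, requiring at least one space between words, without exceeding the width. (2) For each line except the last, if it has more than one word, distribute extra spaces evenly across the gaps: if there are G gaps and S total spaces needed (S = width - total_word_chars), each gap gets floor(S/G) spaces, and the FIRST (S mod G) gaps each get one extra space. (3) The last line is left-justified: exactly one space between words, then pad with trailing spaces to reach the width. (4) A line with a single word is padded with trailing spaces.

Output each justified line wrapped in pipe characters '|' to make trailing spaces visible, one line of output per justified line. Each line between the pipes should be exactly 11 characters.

Line 1: ['triangle'] (min_width=8, slack=3)
Line 2: ['lightbulb'] (min_width=9, slack=2)
Line 3: ['content'] (min_width=7, slack=4)
Line 4: ['distance'] (min_width=8, slack=3)
Line 5: ['lion', 'how'] (min_width=8, slack=3)
Line 6: ['code', 'paper'] (min_width=10, slack=1)
Line 7: ['early', 'south'] (min_width=11, slack=0)
Line 8: ['who', 'picture'] (min_width=11, slack=0)
Line 9: ['umbrella'] (min_width=8, slack=3)
Line 10: ['bright'] (min_width=6, slack=5)
Line 11: ['night', 'bear'] (min_width=10, slack=1)

Answer: |triangle   |
|lightbulb  |
|content    |
|distance   |
|lion    how|
|code  paper|
|early south|
|who picture|
|umbrella   |
|bright     |
|night bear |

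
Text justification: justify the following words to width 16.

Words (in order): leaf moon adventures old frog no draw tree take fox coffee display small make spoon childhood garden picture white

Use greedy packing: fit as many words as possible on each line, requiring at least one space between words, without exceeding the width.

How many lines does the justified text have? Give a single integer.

Answer: 8

Derivation:
Line 1: ['leaf', 'moon'] (min_width=9, slack=7)
Line 2: ['adventures', 'old'] (min_width=14, slack=2)
Line 3: ['frog', 'no', 'draw'] (min_width=12, slack=4)
Line 4: ['tree', 'take', 'fox'] (min_width=13, slack=3)
Line 5: ['coffee', 'display'] (min_width=14, slack=2)
Line 6: ['small', 'make', 'spoon'] (min_width=16, slack=0)
Line 7: ['childhood', 'garden'] (min_width=16, slack=0)
Line 8: ['picture', 'white'] (min_width=13, slack=3)
Total lines: 8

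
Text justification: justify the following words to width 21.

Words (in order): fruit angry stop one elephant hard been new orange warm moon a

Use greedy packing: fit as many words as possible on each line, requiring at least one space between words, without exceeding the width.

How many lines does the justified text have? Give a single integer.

Answer: 4

Derivation:
Line 1: ['fruit', 'angry', 'stop', 'one'] (min_width=20, slack=1)
Line 2: ['elephant', 'hard', 'been'] (min_width=18, slack=3)
Line 3: ['new', 'orange', 'warm', 'moon'] (min_width=20, slack=1)
Line 4: ['a'] (min_width=1, slack=20)
Total lines: 4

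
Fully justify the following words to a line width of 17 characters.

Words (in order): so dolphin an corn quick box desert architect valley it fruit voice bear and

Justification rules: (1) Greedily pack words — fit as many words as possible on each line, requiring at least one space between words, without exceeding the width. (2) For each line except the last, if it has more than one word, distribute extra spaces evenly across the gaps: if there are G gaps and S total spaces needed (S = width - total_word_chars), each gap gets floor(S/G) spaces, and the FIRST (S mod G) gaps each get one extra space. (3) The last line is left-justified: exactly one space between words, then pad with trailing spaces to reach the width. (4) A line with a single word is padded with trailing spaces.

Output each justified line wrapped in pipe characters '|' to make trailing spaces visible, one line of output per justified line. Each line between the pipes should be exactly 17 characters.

Answer: |so   dolphin   an|
|corn   quick  box|
|desert  architect|
|valley  it  fruit|
|voice bear and   |

Derivation:
Line 1: ['so', 'dolphin', 'an'] (min_width=13, slack=4)
Line 2: ['corn', 'quick', 'box'] (min_width=14, slack=3)
Line 3: ['desert', 'architect'] (min_width=16, slack=1)
Line 4: ['valley', 'it', 'fruit'] (min_width=15, slack=2)
Line 5: ['voice', 'bear', 'and'] (min_width=14, slack=3)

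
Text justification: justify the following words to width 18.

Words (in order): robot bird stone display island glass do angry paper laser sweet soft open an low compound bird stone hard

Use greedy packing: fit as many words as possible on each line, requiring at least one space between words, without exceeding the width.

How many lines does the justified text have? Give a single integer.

Answer: 7

Derivation:
Line 1: ['robot', 'bird', 'stone'] (min_width=16, slack=2)
Line 2: ['display', 'island'] (min_width=14, slack=4)
Line 3: ['glass', 'do', 'angry'] (min_width=14, slack=4)
Line 4: ['paper', 'laser', 'sweet'] (min_width=17, slack=1)
Line 5: ['soft', 'open', 'an', 'low'] (min_width=16, slack=2)
Line 6: ['compound', 'bird'] (min_width=13, slack=5)
Line 7: ['stone', 'hard'] (min_width=10, slack=8)
Total lines: 7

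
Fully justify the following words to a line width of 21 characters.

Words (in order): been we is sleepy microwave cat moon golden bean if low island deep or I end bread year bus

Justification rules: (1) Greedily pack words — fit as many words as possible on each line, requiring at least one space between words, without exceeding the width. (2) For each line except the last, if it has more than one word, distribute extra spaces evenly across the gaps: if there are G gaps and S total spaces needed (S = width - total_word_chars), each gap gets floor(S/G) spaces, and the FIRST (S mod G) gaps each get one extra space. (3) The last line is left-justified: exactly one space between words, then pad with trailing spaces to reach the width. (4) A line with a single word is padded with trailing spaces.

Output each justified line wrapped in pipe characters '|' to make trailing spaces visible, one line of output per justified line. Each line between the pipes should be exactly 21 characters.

Answer: |been   we  is  sleepy|
|microwave   cat  moon|
|golden  bean  if  low|
|island  deep or I end|
|bread year bus       |

Derivation:
Line 1: ['been', 'we', 'is', 'sleepy'] (min_width=17, slack=4)
Line 2: ['microwave', 'cat', 'moon'] (min_width=18, slack=3)
Line 3: ['golden', 'bean', 'if', 'low'] (min_width=18, slack=3)
Line 4: ['island', 'deep', 'or', 'I', 'end'] (min_width=20, slack=1)
Line 5: ['bread', 'year', 'bus'] (min_width=14, slack=7)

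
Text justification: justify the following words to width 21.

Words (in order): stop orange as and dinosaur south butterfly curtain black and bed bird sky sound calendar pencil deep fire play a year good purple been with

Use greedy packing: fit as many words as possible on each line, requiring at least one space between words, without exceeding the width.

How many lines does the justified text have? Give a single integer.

Answer: 8

Derivation:
Line 1: ['stop', 'orange', 'as', 'and'] (min_width=18, slack=3)
Line 2: ['dinosaur', 'south'] (min_width=14, slack=7)
Line 3: ['butterfly', 'curtain'] (min_width=17, slack=4)
Line 4: ['black', 'and', 'bed', 'bird'] (min_width=18, slack=3)
Line 5: ['sky', 'sound', 'calendar'] (min_width=18, slack=3)
Line 6: ['pencil', 'deep', 'fire', 'play'] (min_width=21, slack=0)
Line 7: ['a', 'year', 'good', 'purple'] (min_width=18, slack=3)
Line 8: ['been', 'with'] (min_width=9, slack=12)
Total lines: 8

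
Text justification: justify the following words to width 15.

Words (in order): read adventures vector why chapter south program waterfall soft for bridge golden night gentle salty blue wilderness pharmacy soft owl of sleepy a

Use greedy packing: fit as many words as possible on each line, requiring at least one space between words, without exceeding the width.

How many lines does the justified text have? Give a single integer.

Line 1: ['read', 'adventures'] (min_width=15, slack=0)
Line 2: ['vector', 'why'] (min_width=10, slack=5)
Line 3: ['chapter', 'south'] (min_width=13, slack=2)
Line 4: ['program'] (min_width=7, slack=8)
Line 5: ['waterfall', 'soft'] (min_width=14, slack=1)
Line 6: ['for', 'bridge'] (min_width=10, slack=5)
Line 7: ['golden', 'night'] (min_width=12, slack=3)
Line 8: ['gentle', 'salty'] (min_width=12, slack=3)
Line 9: ['blue', 'wilderness'] (min_width=15, slack=0)
Line 10: ['pharmacy', 'soft'] (min_width=13, slack=2)
Line 11: ['owl', 'of', 'sleepy', 'a'] (min_width=15, slack=0)
Total lines: 11

Answer: 11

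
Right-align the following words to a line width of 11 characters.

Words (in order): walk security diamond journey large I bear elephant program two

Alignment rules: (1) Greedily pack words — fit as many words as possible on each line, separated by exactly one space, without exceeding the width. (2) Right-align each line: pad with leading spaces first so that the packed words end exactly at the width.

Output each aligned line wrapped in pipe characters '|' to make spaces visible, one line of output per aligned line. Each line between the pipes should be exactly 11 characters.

Line 1: ['walk'] (min_width=4, slack=7)
Line 2: ['security'] (min_width=8, slack=3)
Line 3: ['diamond'] (min_width=7, slack=4)
Line 4: ['journey'] (min_width=7, slack=4)
Line 5: ['large', 'I'] (min_width=7, slack=4)
Line 6: ['bear'] (min_width=4, slack=7)
Line 7: ['elephant'] (min_width=8, slack=3)
Line 8: ['program', 'two'] (min_width=11, slack=0)

Answer: |       walk|
|   security|
|    diamond|
|    journey|
|    large I|
|       bear|
|   elephant|
|program two|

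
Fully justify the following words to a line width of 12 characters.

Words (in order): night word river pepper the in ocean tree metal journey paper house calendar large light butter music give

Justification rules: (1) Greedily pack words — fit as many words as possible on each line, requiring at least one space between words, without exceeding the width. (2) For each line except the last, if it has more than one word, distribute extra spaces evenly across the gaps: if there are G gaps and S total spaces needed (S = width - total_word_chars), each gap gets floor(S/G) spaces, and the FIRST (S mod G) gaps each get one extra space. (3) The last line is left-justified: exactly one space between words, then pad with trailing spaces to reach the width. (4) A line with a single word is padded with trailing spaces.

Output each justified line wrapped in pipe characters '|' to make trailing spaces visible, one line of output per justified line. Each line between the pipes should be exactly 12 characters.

Answer: |night   word|
|river pepper|
|the in ocean|
|tree   metal|
|journey     |
|paper  house|
|calendar    |
|large  light|
|butter music|
|give        |

Derivation:
Line 1: ['night', 'word'] (min_width=10, slack=2)
Line 2: ['river', 'pepper'] (min_width=12, slack=0)
Line 3: ['the', 'in', 'ocean'] (min_width=12, slack=0)
Line 4: ['tree', 'metal'] (min_width=10, slack=2)
Line 5: ['journey'] (min_width=7, slack=5)
Line 6: ['paper', 'house'] (min_width=11, slack=1)
Line 7: ['calendar'] (min_width=8, slack=4)
Line 8: ['large', 'light'] (min_width=11, slack=1)
Line 9: ['butter', 'music'] (min_width=12, slack=0)
Line 10: ['give'] (min_width=4, slack=8)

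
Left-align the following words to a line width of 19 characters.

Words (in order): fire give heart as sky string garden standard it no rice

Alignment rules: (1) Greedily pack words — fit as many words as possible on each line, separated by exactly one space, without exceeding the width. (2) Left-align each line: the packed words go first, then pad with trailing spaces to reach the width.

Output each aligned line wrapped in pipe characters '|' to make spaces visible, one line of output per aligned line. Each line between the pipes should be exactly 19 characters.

Answer: |fire give heart as |
|sky string garden  |
|standard it no rice|

Derivation:
Line 1: ['fire', 'give', 'heart', 'as'] (min_width=18, slack=1)
Line 2: ['sky', 'string', 'garden'] (min_width=17, slack=2)
Line 3: ['standard', 'it', 'no', 'rice'] (min_width=19, slack=0)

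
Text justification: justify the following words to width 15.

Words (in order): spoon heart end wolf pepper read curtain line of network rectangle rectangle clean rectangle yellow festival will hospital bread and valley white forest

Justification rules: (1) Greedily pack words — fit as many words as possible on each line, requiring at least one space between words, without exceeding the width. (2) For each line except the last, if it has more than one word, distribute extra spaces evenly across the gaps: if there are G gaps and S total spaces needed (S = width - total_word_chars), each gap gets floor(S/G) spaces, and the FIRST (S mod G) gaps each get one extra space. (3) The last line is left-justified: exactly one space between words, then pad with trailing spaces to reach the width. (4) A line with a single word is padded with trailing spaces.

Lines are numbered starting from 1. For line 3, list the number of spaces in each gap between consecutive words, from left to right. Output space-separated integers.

Answer: 4

Derivation:
Line 1: ['spoon', 'heart', 'end'] (min_width=15, slack=0)
Line 2: ['wolf', 'pepper'] (min_width=11, slack=4)
Line 3: ['read', 'curtain'] (min_width=12, slack=3)
Line 4: ['line', 'of', 'network'] (min_width=15, slack=0)
Line 5: ['rectangle'] (min_width=9, slack=6)
Line 6: ['rectangle', 'clean'] (min_width=15, slack=0)
Line 7: ['rectangle'] (min_width=9, slack=6)
Line 8: ['yellow', 'festival'] (min_width=15, slack=0)
Line 9: ['will', 'hospital'] (min_width=13, slack=2)
Line 10: ['bread', 'and'] (min_width=9, slack=6)
Line 11: ['valley', 'white'] (min_width=12, slack=3)
Line 12: ['forest'] (min_width=6, slack=9)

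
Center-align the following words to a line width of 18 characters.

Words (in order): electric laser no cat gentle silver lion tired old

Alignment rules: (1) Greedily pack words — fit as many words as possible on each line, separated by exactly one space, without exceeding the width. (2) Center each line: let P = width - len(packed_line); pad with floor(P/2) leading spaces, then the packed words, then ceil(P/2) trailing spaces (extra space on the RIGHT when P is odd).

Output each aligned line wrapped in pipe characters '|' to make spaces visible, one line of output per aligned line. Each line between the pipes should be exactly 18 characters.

Line 1: ['electric', 'laser', 'no'] (min_width=17, slack=1)
Line 2: ['cat', 'gentle', 'silver'] (min_width=17, slack=1)
Line 3: ['lion', 'tired', 'old'] (min_width=14, slack=4)

Answer: |electric laser no |
|cat gentle silver |
|  lion tired old  |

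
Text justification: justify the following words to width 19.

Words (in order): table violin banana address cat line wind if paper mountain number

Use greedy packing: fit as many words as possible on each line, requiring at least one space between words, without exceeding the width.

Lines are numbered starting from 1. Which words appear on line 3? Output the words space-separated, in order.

Line 1: ['table', 'violin', 'banana'] (min_width=19, slack=0)
Line 2: ['address', 'cat', 'line'] (min_width=16, slack=3)
Line 3: ['wind', 'if', 'paper'] (min_width=13, slack=6)
Line 4: ['mountain', 'number'] (min_width=15, slack=4)

Answer: wind if paper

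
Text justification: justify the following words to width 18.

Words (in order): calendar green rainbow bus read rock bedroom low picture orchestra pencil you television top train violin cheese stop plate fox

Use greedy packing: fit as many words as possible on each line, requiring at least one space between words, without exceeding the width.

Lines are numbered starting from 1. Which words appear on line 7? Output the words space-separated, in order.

Answer: train violin

Derivation:
Line 1: ['calendar', 'green'] (min_width=14, slack=4)
Line 2: ['rainbow', 'bus', 'read'] (min_width=16, slack=2)
Line 3: ['rock', 'bedroom', 'low'] (min_width=16, slack=2)
Line 4: ['picture', 'orchestra'] (min_width=17, slack=1)
Line 5: ['pencil', 'you'] (min_width=10, slack=8)
Line 6: ['television', 'top'] (min_width=14, slack=4)
Line 7: ['train', 'violin'] (min_width=12, slack=6)
Line 8: ['cheese', 'stop', 'plate'] (min_width=17, slack=1)
Line 9: ['fox'] (min_width=3, slack=15)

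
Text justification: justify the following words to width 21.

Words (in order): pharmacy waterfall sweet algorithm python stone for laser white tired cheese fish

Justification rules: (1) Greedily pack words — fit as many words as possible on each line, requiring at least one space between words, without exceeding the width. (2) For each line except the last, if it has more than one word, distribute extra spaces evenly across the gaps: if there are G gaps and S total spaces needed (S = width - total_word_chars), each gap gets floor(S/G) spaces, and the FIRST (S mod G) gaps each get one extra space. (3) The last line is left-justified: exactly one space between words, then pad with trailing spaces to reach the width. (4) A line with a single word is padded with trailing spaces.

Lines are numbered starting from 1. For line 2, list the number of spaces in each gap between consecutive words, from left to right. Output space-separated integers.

Line 1: ['pharmacy', 'waterfall'] (min_width=18, slack=3)
Line 2: ['sweet', 'algorithm'] (min_width=15, slack=6)
Line 3: ['python', 'stone', 'for'] (min_width=16, slack=5)
Line 4: ['laser', 'white', 'tired'] (min_width=17, slack=4)
Line 5: ['cheese', 'fish'] (min_width=11, slack=10)

Answer: 7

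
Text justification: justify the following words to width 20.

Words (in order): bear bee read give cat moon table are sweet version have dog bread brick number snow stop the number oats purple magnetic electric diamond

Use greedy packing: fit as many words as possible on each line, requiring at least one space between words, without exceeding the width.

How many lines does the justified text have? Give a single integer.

Answer: 8

Derivation:
Line 1: ['bear', 'bee', 'read', 'give'] (min_width=18, slack=2)
Line 2: ['cat', 'moon', 'table', 'are'] (min_width=18, slack=2)
Line 3: ['sweet', 'version', 'have'] (min_width=18, slack=2)
Line 4: ['dog', 'bread', 'brick'] (min_width=15, slack=5)
Line 5: ['number', 'snow', 'stop', 'the'] (min_width=20, slack=0)
Line 6: ['number', 'oats', 'purple'] (min_width=18, slack=2)
Line 7: ['magnetic', 'electric'] (min_width=17, slack=3)
Line 8: ['diamond'] (min_width=7, slack=13)
Total lines: 8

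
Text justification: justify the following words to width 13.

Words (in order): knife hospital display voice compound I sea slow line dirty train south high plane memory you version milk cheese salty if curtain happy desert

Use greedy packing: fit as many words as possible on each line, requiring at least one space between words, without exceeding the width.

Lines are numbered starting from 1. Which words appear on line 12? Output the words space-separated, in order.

Answer: curtain happy

Derivation:
Line 1: ['knife'] (min_width=5, slack=8)
Line 2: ['hospital'] (min_width=8, slack=5)
Line 3: ['display', 'voice'] (min_width=13, slack=0)
Line 4: ['compound', 'I'] (min_width=10, slack=3)
Line 5: ['sea', 'slow', 'line'] (min_width=13, slack=0)
Line 6: ['dirty', 'train'] (min_width=11, slack=2)
Line 7: ['south', 'high'] (min_width=10, slack=3)
Line 8: ['plane', 'memory'] (min_width=12, slack=1)
Line 9: ['you', 'version'] (min_width=11, slack=2)
Line 10: ['milk', 'cheese'] (min_width=11, slack=2)
Line 11: ['salty', 'if'] (min_width=8, slack=5)
Line 12: ['curtain', 'happy'] (min_width=13, slack=0)
Line 13: ['desert'] (min_width=6, slack=7)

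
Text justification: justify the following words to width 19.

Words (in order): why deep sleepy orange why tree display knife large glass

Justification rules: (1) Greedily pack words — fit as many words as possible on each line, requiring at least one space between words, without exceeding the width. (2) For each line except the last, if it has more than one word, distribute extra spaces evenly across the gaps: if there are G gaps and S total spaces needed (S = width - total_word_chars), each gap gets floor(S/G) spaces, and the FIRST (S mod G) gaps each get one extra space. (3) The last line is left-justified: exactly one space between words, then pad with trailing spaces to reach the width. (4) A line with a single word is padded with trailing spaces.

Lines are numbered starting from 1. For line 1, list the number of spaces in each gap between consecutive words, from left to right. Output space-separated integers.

Line 1: ['why', 'deep', 'sleepy'] (min_width=15, slack=4)
Line 2: ['orange', 'why', 'tree'] (min_width=15, slack=4)
Line 3: ['display', 'knife', 'large'] (min_width=19, slack=0)
Line 4: ['glass'] (min_width=5, slack=14)

Answer: 3 3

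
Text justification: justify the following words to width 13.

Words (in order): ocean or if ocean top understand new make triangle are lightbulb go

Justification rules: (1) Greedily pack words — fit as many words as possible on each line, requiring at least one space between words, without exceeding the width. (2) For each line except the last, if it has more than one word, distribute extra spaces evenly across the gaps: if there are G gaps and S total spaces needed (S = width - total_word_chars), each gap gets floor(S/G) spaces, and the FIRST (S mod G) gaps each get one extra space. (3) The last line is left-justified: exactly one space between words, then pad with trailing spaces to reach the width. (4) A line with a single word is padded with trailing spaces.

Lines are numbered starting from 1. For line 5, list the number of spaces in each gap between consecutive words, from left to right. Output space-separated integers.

Line 1: ['ocean', 'or', 'if'] (min_width=11, slack=2)
Line 2: ['ocean', 'top'] (min_width=9, slack=4)
Line 3: ['understand'] (min_width=10, slack=3)
Line 4: ['new', 'make'] (min_width=8, slack=5)
Line 5: ['triangle', 'are'] (min_width=12, slack=1)
Line 6: ['lightbulb', 'go'] (min_width=12, slack=1)

Answer: 2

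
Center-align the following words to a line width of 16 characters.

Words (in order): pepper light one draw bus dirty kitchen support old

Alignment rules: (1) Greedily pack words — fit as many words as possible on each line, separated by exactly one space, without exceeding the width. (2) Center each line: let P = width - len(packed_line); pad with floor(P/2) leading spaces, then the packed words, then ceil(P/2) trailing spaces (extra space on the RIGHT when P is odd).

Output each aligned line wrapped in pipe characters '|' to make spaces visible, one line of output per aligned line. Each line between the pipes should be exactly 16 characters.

Answer: |pepper light one|
| draw bus dirty |
|kitchen support |
|      old       |

Derivation:
Line 1: ['pepper', 'light', 'one'] (min_width=16, slack=0)
Line 2: ['draw', 'bus', 'dirty'] (min_width=14, slack=2)
Line 3: ['kitchen', 'support'] (min_width=15, slack=1)
Line 4: ['old'] (min_width=3, slack=13)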